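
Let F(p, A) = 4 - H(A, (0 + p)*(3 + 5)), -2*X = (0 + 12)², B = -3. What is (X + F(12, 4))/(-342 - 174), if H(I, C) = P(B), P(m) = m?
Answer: 65/516 ≈ 0.12597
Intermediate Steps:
H(I, C) = -3
X = -72 (X = -(0 + 12)²/2 = -½*12² = -½*144 = -72)
F(p, A) = 7 (F(p, A) = 4 - 1*(-3) = 4 + 3 = 7)
(X + F(12, 4))/(-342 - 174) = (-72 + 7)/(-342 - 174) = -65/(-516) = -65*(-1/516) = 65/516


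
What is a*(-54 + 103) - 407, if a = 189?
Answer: 8854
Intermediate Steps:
a*(-54 + 103) - 407 = 189*(-54 + 103) - 407 = 189*49 - 407 = 9261 - 407 = 8854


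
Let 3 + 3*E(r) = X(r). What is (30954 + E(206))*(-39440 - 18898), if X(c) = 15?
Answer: -1806027804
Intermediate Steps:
E(r) = 4 (E(r) = -1 + (⅓)*15 = -1 + 5 = 4)
(30954 + E(206))*(-39440 - 18898) = (30954 + 4)*(-39440 - 18898) = 30958*(-58338) = -1806027804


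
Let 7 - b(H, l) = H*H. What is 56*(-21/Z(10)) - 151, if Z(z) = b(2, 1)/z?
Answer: -4071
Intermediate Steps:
b(H, l) = 7 - H² (b(H, l) = 7 - H*H = 7 - H²)
Z(z) = 3/z (Z(z) = (7 - 1*2²)/z = (7 - 1*4)/z = (7 - 4)/z = 3/z)
56*(-21/Z(10)) - 151 = 56*(-21/(3/10)) - 151 = 56*(-21/(3*(⅒))) - 151 = 56*(-21/3/10) - 151 = 56*(-21*10/3) - 151 = 56*(-70) - 151 = -3920 - 151 = -4071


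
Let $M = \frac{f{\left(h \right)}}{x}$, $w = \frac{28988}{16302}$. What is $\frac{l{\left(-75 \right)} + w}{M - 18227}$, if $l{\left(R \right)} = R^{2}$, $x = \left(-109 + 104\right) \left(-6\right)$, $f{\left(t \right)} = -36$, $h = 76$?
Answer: $- \frac{229319345}{742890291} \approx -0.30869$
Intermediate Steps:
$w = \frac{14494}{8151}$ ($w = 28988 \cdot \frac{1}{16302} = \frac{14494}{8151} \approx 1.7782$)
$x = 30$ ($x = \left(-5\right) \left(-6\right) = 30$)
$M = - \frac{6}{5}$ ($M = - \frac{36}{30} = \left(-36\right) \frac{1}{30} = - \frac{6}{5} \approx -1.2$)
$\frac{l{\left(-75 \right)} + w}{M - 18227} = \frac{\left(-75\right)^{2} + \frac{14494}{8151}}{- \frac{6}{5} - 18227} = \frac{5625 + \frac{14494}{8151}}{- \frac{91141}{5}} = \frac{45863869}{8151} \left(- \frac{5}{91141}\right) = - \frac{229319345}{742890291}$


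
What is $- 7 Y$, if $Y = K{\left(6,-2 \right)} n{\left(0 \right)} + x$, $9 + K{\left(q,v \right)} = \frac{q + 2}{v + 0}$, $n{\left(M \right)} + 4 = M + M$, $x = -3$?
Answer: $-343$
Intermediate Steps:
$n{\left(M \right)} = -4 + 2 M$ ($n{\left(M \right)} = -4 + \left(M + M\right) = -4 + 2 M$)
$K{\left(q,v \right)} = -9 + \frac{2 + q}{v}$ ($K{\left(q,v \right)} = -9 + \frac{q + 2}{v + 0} = -9 + \frac{2 + q}{v}$)
$Y = 49$ ($Y = \frac{2 + 6 - -18}{-2} \left(-4 + 2 \cdot 0\right) - 3 = - \frac{2 + 6 + 18}{2} \left(-4 + 0\right) - 3 = \left(- \frac{1}{2}\right) 26 \left(-4\right) - 3 = \left(-13\right) \left(-4\right) - 3 = 52 - 3 = 49$)
$- 7 Y = \left(-7\right) 49 = -343$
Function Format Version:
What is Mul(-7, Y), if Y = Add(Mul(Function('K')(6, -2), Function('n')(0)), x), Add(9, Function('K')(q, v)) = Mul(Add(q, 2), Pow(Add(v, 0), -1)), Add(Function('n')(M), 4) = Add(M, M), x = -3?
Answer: -343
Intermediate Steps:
Function('n')(M) = Add(-4, Mul(2, M)) (Function('n')(M) = Add(-4, Add(M, M)) = Add(-4, Mul(2, M)))
Function('K')(q, v) = Add(-9, Mul(Pow(v, -1), Add(2, q))) (Function('K')(q, v) = Add(-9, Mul(Add(q, 2), Pow(Add(v, 0), -1))) = Add(-9, Mul(Add(2, q), Pow(v, -1))) = Add(-9, Mul(Pow(v, -1), Add(2, q))))
Y = 49 (Y = Add(Mul(Mul(Pow(-2, -1), Add(2, 6, Mul(-9, -2))), Add(-4, Mul(2, 0))), -3) = Add(Mul(Mul(Rational(-1, 2), Add(2, 6, 18)), Add(-4, 0)), -3) = Add(Mul(Mul(Rational(-1, 2), 26), -4), -3) = Add(Mul(-13, -4), -3) = Add(52, -3) = 49)
Mul(-7, Y) = Mul(-7, 49) = -343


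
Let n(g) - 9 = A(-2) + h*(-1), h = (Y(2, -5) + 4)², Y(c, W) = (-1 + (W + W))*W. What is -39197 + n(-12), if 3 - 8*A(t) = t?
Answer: -341347/8 ≈ -42668.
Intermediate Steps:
A(t) = 3/8 - t/8
Y(c, W) = W*(-1 + 2*W) (Y(c, W) = (-1 + 2*W)*W = W*(-1 + 2*W))
h = 3481 (h = (-5*(-1 + 2*(-5)) + 4)² = (-5*(-1 - 10) + 4)² = (-5*(-11) + 4)² = (55 + 4)² = 59² = 3481)
n(g) = -27771/8 (n(g) = 9 + ((3/8 - ⅛*(-2)) + 3481*(-1)) = 9 + ((3/8 + ¼) - 3481) = 9 + (5/8 - 3481) = 9 - 27843/8 = -27771/8)
-39197 + n(-12) = -39197 - 27771/8 = -341347/8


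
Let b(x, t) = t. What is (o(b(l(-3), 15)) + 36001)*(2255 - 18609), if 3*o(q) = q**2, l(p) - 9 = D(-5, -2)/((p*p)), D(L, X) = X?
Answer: -589986904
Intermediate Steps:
l(p) = 9 - 2/p**2
o(q) = q**2/3
(o(b(l(-3), 15)) + 36001)*(2255 - 18609) = ((1/3)*15**2 + 36001)*(2255 - 18609) = ((1/3)*225 + 36001)*(-16354) = (75 + 36001)*(-16354) = 36076*(-16354) = -589986904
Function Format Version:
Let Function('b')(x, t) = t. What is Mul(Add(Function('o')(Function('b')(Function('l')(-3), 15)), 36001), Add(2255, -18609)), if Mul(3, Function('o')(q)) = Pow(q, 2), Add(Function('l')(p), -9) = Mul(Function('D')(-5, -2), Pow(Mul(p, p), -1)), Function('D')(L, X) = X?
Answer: -589986904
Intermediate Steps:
Function('l')(p) = Add(9, Mul(-2, Pow(p, -2))) (Function('l')(p) = Add(9, Mul(-2, Pow(Mul(p, p), -1))) = Add(9, Mul(-2, Pow(Pow(p, 2), -1))) = Add(9, Mul(-2, Pow(p, -2))))
Function('o')(q) = Mul(Rational(1, 3), Pow(q, 2))
Mul(Add(Function('o')(Function('b')(Function('l')(-3), 15)), 36001), Add(2255, -18609)) = Mul(Add(Mul(Rational(1, 3), Pow(15, 2)), 36001), Add(2255, -18609)) = Mul(Add(Mul(Rational(1, 3), 225), 36001), -16354) = Mul(Add(75, 36001), -16354) = Mul(36076, -16354) = -589986904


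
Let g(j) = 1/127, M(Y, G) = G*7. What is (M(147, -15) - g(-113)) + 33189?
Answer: 4201667/127 ≈ 33084.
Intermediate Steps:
M(Y, G) = 7*G
g(j) = 1/127
(M(147, -15) - g(-113)) + 33189 = (7*(-15) - 1*1/127) + 33189 = (-105 - 1/127) + 33189 = -13336/127 + 33189 = 4201667/127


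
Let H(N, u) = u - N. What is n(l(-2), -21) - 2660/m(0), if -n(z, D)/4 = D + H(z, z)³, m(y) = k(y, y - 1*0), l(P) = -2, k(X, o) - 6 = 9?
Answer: -280/3 ≈ -93.333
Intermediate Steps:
k(X, o) = 15 (k(X, o) = 6 + 9 = 15)
m(y) = 15
n(z, D) = -4*D (n(z, D) = -4*(D + (z - z)³) = -4*(D + 0³) = -4*(D + 0) = -4*D)
n(l(-2), -21) - 2660/m(0) = -4*(-21) - 2660/15 = 84 - 2660*1/15 = 84 - 532/3 = -280/3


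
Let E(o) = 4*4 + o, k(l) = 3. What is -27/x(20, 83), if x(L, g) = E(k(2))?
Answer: -27/19 ≈ -1.4211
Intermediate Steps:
E(o) = 16 + o
x(L, g) = 19 (x(L, g) = 16 + 3 = 19)
-27/x(20, 83) = -27/19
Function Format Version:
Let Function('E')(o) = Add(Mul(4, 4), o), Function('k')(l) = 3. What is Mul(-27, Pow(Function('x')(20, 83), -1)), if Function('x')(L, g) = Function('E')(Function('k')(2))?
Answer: Rational(-27, 19) ≈ -1.4211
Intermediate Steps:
Function('E')(o) = Add(16, o)
Function('x')(L, g) = 19 (Function('x')(L, g) = Add(16, 3) = 19)
Mul(-27, Pow(Function('x')(20, 83), -1)) = Mul(-27, Pow(19, -1)) = Mul(-27, Rational(1, 19)) = Rational(-27, 19)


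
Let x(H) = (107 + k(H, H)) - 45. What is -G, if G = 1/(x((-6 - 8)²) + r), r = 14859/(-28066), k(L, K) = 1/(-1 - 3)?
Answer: -56132/3436433 ≈ -0.016334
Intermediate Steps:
k(L, K) = -¼ (k(L, K) = 1/(-4) = -¼)
x(H) = 247/4 (x(H) = (107 - ¼) - 45 = 427/4 - 45 = 247/4)
r = -14859/28066 (r = 14859*(-1/28066) = -14859/28066 ≈ -0.52943)
G = 56132/3436433 (G = 1/(247/4 - 14859/28066) = 1/(3436433/56132) = 56132/3436433 ≈ 0.016334)
-G = -1*56132/3436433 = -56132/3436433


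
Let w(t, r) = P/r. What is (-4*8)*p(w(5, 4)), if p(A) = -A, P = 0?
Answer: 0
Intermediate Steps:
w(t, r) = 0 (w(t, r) = 0/r = 0)
(-4*8)*p(w(5, 4)) = (-4*8)*(-1*0) = -32*0 = 0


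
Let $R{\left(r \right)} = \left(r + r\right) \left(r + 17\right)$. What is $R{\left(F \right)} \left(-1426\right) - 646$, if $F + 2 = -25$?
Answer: $-770686$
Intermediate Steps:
$F = -27$ ($F = -2 - 25 = -27$)
$R{\left(r \right)} = 2 r \left(17 + r\right)$
$R{\left(F \right)} \left(-1426\right) - 646 = 2 \left(-27\right) \left(17 - 27\right) \left(-1426\right) - 646 = 2 \left(-27\right) \left(-10\right) \left(-1426\right) - 646 = 540 \left(-1426\right) - 646 = -770040 - 646 = -770686$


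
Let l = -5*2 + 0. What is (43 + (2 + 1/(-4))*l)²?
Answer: 2601/4 ≈ 650.25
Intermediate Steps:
l = -10 (l = -10 + 0 = -10)
(43 + (2 + 1/(-4))*l)² = (43 + (2 + 1/(-4))*(-10))² = (43 + (2 - ¼)*(-10))² = (43 + (7/4)*(-10))² = (43 - 35/2)² = (51/2)² = 2601/4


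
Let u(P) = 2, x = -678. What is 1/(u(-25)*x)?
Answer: -1/1356 ≈ -0.00073746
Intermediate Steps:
1/(u(-25)*x) = 1/(2*(-678)) = (½)*(-1/678) = -1/1356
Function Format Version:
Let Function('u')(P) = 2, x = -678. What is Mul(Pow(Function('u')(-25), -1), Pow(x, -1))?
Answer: Rational(-1, 1356) ≈ -0.00073746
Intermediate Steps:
Mul(Pow(Function('u')(-25), -1), Pow(x, -1)) = Mul(Pow(2, -1), Pow(-678, -1)) = Mul(Rational(1, 2), Rational(-1, 678)) = Rational(-1, 1356)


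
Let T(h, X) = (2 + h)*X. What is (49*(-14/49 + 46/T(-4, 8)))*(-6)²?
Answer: -11151/2 ≈ -5575.5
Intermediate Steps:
T(h, X) = X*(2 + h)
(49*(-14/49 + 46/T(-4, 8)))*(-6)² = (49*(-14/49 + 46/((8*(2 - 4)))))*(-6)² = (49*(-14*1/49 + 46/((8*(-2)))))*36 = (49*(-2/7 + 46/(-16)))*36 = (49*(-2/7 + 46*(-1/16)))*36 = (49*(-2/7 - 23/8))*36 = (49*(-177/56))*36 = -1239/8*36 = -11151/2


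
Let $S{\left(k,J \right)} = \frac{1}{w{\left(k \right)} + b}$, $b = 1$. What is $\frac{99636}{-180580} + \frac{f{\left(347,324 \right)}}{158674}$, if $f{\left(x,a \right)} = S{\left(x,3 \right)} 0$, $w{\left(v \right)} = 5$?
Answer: $- \frac{24909}{45145} \approx -0.55176$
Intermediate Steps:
$S{\left(k,J \right)} = \frac{1}{6}$ ($S{\left(k,J \right)} = \frac{1}{5 + 1} = \frac{1}{6}$)
$f{\left(x,a \right)} = 0$ ($f{\left(x,a \right)} = \frac{1}{6} \cdot 0 = 0$)
$\frac{99636}{-180580} + \frac{f{\left(347,324 \right)}}{158674} = \frac{99636}{-180580} + \frac{0}{158674} = 99636 \left(- \frac{1}{180580}\right) + 0 \cdot \frac{1}{158674} = - \frac{24909}{45145} + 0 = - \frac{24909}{45145}$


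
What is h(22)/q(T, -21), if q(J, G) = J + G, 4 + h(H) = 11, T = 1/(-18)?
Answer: -126/379 ≈ -0.33245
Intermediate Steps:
T = -1/18 ≈ -0.055556
h(H) = 7 (h(H) = -4 + 11 = 7)
q(J, G) = G + J
h(22)/q(T, -21) = 7/(-21 - 1/18) = 7/(-379/18) = 7*(-18/379) = -126/379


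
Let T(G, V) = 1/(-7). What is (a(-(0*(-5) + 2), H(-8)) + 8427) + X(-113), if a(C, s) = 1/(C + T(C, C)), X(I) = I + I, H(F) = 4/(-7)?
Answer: 123008/15 ≈ 8200.5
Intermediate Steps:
T(G, V) = -1/7
H(F) = -4/7 (H(F) = 4*(-1/7) = -4/7)
X(I) = 2*I
a(C, s) = 1/(-1/7 + C) (a(C, s) = 1/(C - 1/7) = 1/(-1/7 + C))
(a(-(0*(-5) + 2), H(-8)) + 8427) + X(-113) = (7/(-1 + 7*(-(0*(-5) + 2))) + 8427) + 2*(-113) = (7/(-1 + 7*(-(0 + 2))) + 8427) - 226 = (7/(-1 + 7*(-1*2)) + 8427) - 226 = (7/(-1 + 7*(-2)) + 8427) - 226 = (7/(-1 - 14) + 8427) - 226 = (7/(-15) + 8427) - 226 = (7*(-1/15) + 8427) - 226 = (-7/15 + 8427) - 226 = 126398/15 - 226 = 123008/15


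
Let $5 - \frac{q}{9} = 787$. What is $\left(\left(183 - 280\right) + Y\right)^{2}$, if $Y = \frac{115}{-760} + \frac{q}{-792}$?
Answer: $\frac{21779561241}{2795584} \approx 7790.7$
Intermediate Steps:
$q = -7038$ ($q = 45 - 7083 = -7038$)
$Y = \frac{14605}{1672}$ ($Y = \frac{115}{-760} - \frac{7038}{-792} = 115 \left(- \frac{1}{760}\right) - - \frac{391}{44} = - \frac{23}{152} + \frac{391}{44} = \frac{14605}{1672} \approx 8.735$)
$\left(\left(183 - 280\right) + Y\right)^{2} = \left(\left(183 - 280\right) + \frac{14605}{1672}\right)^{2} = \left(-97 + \frac{14605}{1672}\right)^{2} = \left(- \frac{147579}{1672}\right)^{2} = \frac{21779561241}{2795584}$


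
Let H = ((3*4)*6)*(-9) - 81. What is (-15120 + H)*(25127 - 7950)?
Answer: -272238273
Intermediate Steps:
H = -729 (H = (12*6)*(-9) - 81 = 72*(-9) - 81 = -648 - 81 = -729)
(-15120 + H)*(25127 - 7950) = (-15120 - 729)*(25127 - 7950) = -15849*17177 = -272238273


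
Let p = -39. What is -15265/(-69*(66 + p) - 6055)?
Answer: 15265/7918 ≈ 1.9279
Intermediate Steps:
-15265/(-69*(66 + p) - 6055) = -15265/(-69*(66 - 39) - 6055) = -15265/(-69*27 - 6055) = -15265/(-1863 - 6055) = -15265/(-7918) = -15265*(-1/7918) = 15265/7918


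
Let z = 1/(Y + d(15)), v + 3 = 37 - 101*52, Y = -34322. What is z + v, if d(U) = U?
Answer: -179013927/34307 ≈ -5218.0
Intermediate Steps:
v = -5218 (v = -3 + (37 - 101*52) = -3 + (37 - 5252) = -3 - 5215 = -5218)
z = -1/34307 (z = 1/(-34322 + 15) = 1/(-34307) = -1/34307 ≈ -2.9149e-5)
z + v = -1/34307 - 5218 = -179013927/34307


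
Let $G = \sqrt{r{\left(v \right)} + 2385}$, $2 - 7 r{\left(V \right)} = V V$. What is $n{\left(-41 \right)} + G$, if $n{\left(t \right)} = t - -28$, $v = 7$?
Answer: $-13 + \frac{2 \sqrt{29134}}{7} \approx 35.768$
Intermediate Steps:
$r{\left(V \right)} = \frac{2}{7} - \frac{V^{2}}{7}$ ($r{\left(V \right)} = \frac{2}{7} - \frac{V V}{7} = \frac{2}{7} - \frac{V^{2}}{7}$)
$n{\left(t \right)} = 28 + t$ ($n{\left(t \right)} = t + 28 = 28 + t$)
$G = \frac{2 \sqrt{29134}}{7}$ ($G = \sqrt{\left(\frac{2}{7} - \frac{7^{2}}{7}\right) + 2385} = \sqrt{\left(\frac{2}{7} - 7\right) + 2385} = \sqrt{- \frac{47}{7} + 2385} = \sqrt{\frac{16648}{7}} = \frac{2 \sqrt{29134}}{7} \approx 48.768$)
$n{\left(-41 \right)} + G = \left(28 - 41\right) + \frac{2 \sqrt{29134}}{7} = -13 + \frac{2 \sqrt{29134}}{7}$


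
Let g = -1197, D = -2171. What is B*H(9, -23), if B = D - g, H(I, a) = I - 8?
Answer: -974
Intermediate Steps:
H(I, a) = -8 + I
B = -974 (B = -2171 - 1*(-1197) = -2171 + 1197 = -974)
B*H(9, -23) = -974*(-8 + 9) = -974*1 = -974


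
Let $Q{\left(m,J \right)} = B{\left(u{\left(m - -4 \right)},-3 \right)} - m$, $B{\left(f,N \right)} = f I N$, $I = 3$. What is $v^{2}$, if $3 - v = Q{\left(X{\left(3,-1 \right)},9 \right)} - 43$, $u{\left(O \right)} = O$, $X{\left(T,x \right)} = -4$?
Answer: $1764$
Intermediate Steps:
$B{\left(f,N \right)} = 3 N f$ ($B{\left(f,N \right)} = f 3 N = 3 f N = 3 N f$)
$Q{\left(m,J \right)} = -36 - 10 m$ ($Q{\left(m,J \right)} = 3 \left(-3\right) \left(m - -4\right) - m = 3 \left(-3\right) \left(m + 4\right) - m = 3 \left(-3\right) \left(4 + m\right) - m = \left(-36 - 9 m\right) - m = -36 - 10 m$)
$v = 42$ ($v = 3 - \left(\left(-36 - -40\right) - 43\right) = 3 - \left(\left(-36 + 40\right) - 43\right) = 3 - \left(4 - 43\right) = 3 - -39 = 3 + 39 = 42$)
$v^{2} = 42^{2} = 1764$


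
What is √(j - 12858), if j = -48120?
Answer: I*√60978 ≈ 246.94*I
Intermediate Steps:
√(j - 12858) = √(-48120 - 12858) = √(-60978) = I*√60978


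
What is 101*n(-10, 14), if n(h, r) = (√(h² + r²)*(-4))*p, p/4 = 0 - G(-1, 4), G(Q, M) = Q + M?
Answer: 9696*√74 ≈ 83408.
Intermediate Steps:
G(Q, M) = M + Q
p = -12 (p = 4*(0 - (4 - 1)) = 4*(0 - 1*3) = 4*(0 - 3) = 4*(-3) = -12)
n(h, r) = 48*√(h² + r²) (n(h, r) = (√(h² + r²)*(-4))*(-12) = -4*√(h² + r²)*(-12) = 48*√(h² + r²))
101*n(-10, 14) = 101*(48*√((-10)² + 14²)) = 101*(48*√(100 + 196)) = 101*(48*√296) = 101*(48*(2*√74)) = 101*(96*√74) = 9696*√74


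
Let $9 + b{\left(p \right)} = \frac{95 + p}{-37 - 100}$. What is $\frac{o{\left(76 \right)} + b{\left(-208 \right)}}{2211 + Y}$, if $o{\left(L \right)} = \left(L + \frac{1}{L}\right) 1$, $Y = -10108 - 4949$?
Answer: $- \frac{235443}{44584184} \approx -0.0052809$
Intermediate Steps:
$Y = -15057$
$b{\left(p \right)} = - \frac{1328}{137} - \frac{p}{137}$ ($b{\left(p \right)} = -9 + \frac{95 + p}{-37 - 100} = -9 + \frac{95 + p}{-137} = -9 + \left(95 + p\right) \left(- \frac{1}{137}\right) = -9 - \left(\frac{95}{137} + \frac{p}{137}\right) = - \frac{1328}{137} - \frac{p}{137}$)
$o{\left(L \right)} = L + \frac{1}{L}$
$\frac{o{\left(76 \right)} + b{\left(-208 \right)}}{2211 + Y} = \frac{\left(76 + \frac{1}{76}\right) - \frac{1120}{137}}{2211 - 15057} = \frac{\left(76 + \frac{1}{76}\right) + \left(- \frac{1328}{137} + \frac{208}{137}\right)}{-12846} = \left(\frac{5777}{76} - \frac{1120}{137}\right) \left(- \frac{1}{12846}\right) = \frac{706329}{10412} \left(- \frac{1}{12846}\right) = - \frac{235443}{44584184}$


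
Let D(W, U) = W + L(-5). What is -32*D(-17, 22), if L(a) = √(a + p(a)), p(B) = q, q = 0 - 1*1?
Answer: 544 - 32*I*√6 ≈ 544.0 - 78.384*I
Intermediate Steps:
q = -1 (q = 0 - 1 = -1)
p(B) = -1
L(a) = √(-1 + a) (L(a) = √(a - 1) = √(-1 + a))
D(W, U) = W + I*√6 (D(W, U) = W + √(-1 - 5) = W + √(-6) = W + I*√6)
-32*D(-17, 22) = -32*(-17 + I*√6) = 544 - 32*I*√6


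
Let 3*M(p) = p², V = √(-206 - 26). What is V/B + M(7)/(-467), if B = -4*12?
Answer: -49/1401 - I*√58/24 ≈ -0.034975 - 0.31732*I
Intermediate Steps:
V = 2*I*√58 (V = √(-232) = 2*I*√58 ≈ 15.232*I)
B = -48
M(p) = p²/3
V/B + M(7)/(-467) = (2*I*√58)/(-48) + ((⅓)*7²)/(-467) = (2*I*√58)*(-1/48) + ((⅓)*49)*(-1/467) = -I*√58/24 + (49/3)*(-1/467) = -I*√58/24 - 49/1401 = -49/1401 - I*√58/24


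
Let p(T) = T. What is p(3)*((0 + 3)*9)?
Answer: 81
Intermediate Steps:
p(3)*((0 + 3)*9) = 3*((0 + 3)*9) = 3*(3*9) = 3*27 = 81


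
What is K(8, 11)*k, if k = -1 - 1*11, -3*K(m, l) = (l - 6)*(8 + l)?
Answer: 380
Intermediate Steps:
K(m, l) = -(-6 + l)*(8 + l)/3 (K(m, l) = -(l - 6)*(8 + l)/3 = -(-6 + l)*(8 + l)/3)
k = -12 (k = -1 - 11 = -12)
K(8, 11)*k = (16 - ⅔*11 - ⅓*11²)*(-12) = (16 - 22/3 - ⅓*121)*(-12) = (16 - 22/3 - 121/3)*(-12) = -95/3*(-12) = 380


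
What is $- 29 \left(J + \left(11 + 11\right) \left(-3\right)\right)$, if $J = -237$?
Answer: $8787$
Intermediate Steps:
$- 29 \left(J + \left(11 + 11\right) \left(-3\right)\right) = - 29 \left(-237 + \left(11 + 11\right) \left(-3\right)\right) = - 29 \left(-237 + 22 \left(-3\right)\right) = - 29 \left(-237 - 66\right) = \left(-29\right) \left(-303\right) = 8787$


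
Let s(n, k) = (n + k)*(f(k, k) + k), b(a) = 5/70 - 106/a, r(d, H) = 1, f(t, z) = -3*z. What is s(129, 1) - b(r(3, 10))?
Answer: -2157/14 ≈ -154.07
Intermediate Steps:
b(a) = 1/14 - 106/a (b(a) = 5*(1/70) - 106/a = 1/14 - 106/a)
s(n, k) = -2*k*(k + n) (s(n, k) = (n + k)*(-3*k + k) = (k + n)*(-2*k) = -2*k*(k + n))
s(129, 1) - b(r(3, 10)) = 2*1*(-1*1 - 1*129) - (-1484 + 1)/(14*1) = 2*1*(-1 - 129) - (-1483)/14 = 2*1*(-130) - 1*(-1483/14) = -260 + 1483/14 = -2157/14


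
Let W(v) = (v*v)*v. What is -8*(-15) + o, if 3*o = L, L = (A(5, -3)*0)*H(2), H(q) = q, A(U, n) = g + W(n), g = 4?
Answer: 120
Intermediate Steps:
W(v) = v³ (W(v) = v²*v = v³)
A(U, n) = 4 + n³
L = 0 (L = ((4 + (-3)³)*0)*2 = ((4 - 27)*0)*2 = -23*0*2 = 0*2 = 0)
o = 0 (o = (⅓)*0 = 0)
-8*(-15) + o = -8*(-15) + 0 = 120 + 0 = 120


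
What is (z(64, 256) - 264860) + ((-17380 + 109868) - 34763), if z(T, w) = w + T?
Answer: -206815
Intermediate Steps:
z(T, w) = T + w
(z(64, 256) - 264860) + ((-17380 + 109868) - 34763) = ((64 + 256) - 264860) + ((-17380 + 109868) - 34763) = (320 - 264860) + (92488 - 34763) = -264540 + 57725 = -206815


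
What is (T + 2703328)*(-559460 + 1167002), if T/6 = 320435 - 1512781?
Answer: -2704016341416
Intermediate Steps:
T = -7154076 (T = 6*(320435 - 1512781) = 6*(-1192346) = -7154076)
(T + 2703328)*(-559460 + 1167002) = (-7154076 + 2703328)*(-559460 + 1167002) = -4450748*607542 = -2704016341416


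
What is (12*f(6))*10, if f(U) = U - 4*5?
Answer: -1680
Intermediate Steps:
f(U) = -20 + U (f(U) = U - 20 = -20 + U)
(12*f(6))*10 = (12*(-20 + 6))*10 = (12*(-14))*10 = -168*10 = -1680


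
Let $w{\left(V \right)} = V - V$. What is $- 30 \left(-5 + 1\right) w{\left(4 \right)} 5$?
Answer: $0$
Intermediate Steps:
$w{\left(V \right)} = 0$
$- 30 \left(-5 + 1\right) w{\left(4 \right)} 5 = - 30 \left(-5 + 1\right) 0 \cdot 5 = - 30 \left(\left(-4\right) 0\right) 5 = \left(-30\right) 0 \cdot 5 = 0 \cdot 5 = 0$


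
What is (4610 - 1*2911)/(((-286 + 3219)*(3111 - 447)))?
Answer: 1699/7813512 ≈ 0.00021744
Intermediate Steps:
(4610 - 1*2911)/(((-286 + 3219)*(3111 - 447))) = (4610 - 2911)/((2933*2664)) = 1699/7813512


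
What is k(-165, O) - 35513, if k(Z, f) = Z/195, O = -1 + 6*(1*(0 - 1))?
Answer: -461680/13 ≈ -35514.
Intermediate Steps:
O = -7 (O = -1 + 6*(1*(-1)) = -1 + 6*(-1) = -1 - 6 = -7)
k(Z, f) = Z/195 (k(Z, f) = Z*(1/195) = Z/195)
k(-165, O) - 35513 = (1/195)*(-165) - 35513 = -11/13 - 35513 = -461680/13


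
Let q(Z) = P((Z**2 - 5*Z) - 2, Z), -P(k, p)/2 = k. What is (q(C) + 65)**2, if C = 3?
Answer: 6561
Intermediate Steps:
P(k, p) = -2*k
q(Z) = 4 - 2*Z**2 + 10*Z (q(Z) = -2*((Z**2 - 5*Z) - 2) = -2*(-2 + Z**2 - 5*Z) = 4 - 2*Z**2 + 10*Z)
(q(C) + 65)**2 = ((4 - 2*3**2 + 10*3) + 65)**2 = ((4 - 2*9 + 30) + 65)**2 = ((4 - 18 + 30) + 65)**2 = (16 + 65)**2 = 81**2 = 6561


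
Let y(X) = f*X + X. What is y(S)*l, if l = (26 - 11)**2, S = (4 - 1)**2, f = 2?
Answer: 6075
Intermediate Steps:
S = 9 (S = 3**2 = 9)
l = 225 (l = 15**2 = 225)
y(X) = 3*X (y(X) = 2*X + X = 3*X)
y(S)*l = (3*9)*225 = 27*225 = 6075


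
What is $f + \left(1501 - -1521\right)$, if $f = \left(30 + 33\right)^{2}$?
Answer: $6991$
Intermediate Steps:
$f = 3969$ ($f = 63^{2} = 3969$)
$f + \left(1501 - -1521\right) = 3969 + \left(1501 - -1521\right) = 3969 + \left(1501 + 1521\right) = 3969 + 3022 = 6991$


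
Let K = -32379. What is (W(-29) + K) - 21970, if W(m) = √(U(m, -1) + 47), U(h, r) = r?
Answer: -54349 + √46 ≈ -54342.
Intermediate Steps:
W(m) = √46 (W(m) = √(-1 + 47) = √46)
(W(-29) + K) - 21970 = (√46 - 32379) - 21970 = (-32379 + √46) - 21970 = -54349 + √46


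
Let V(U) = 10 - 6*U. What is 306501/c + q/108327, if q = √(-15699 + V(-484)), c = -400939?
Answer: -306501/400939 + I*√12785/108327 ≈ -0.76446 + 0.0010438*I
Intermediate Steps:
q = I*√12785 (q = √(-15699 + (10 - 6*(-484))) = √(-15699 + (10 + 2904)) = √(-15699 + 2914) = √(-12785) = I*√12785 ≈ 113.07*I)
306501/c + q/108327 = 306501/(-400939) + (I*√12785)/108327 = 306501*(-1/400939) + (I*√12785)*(1/108327) = -306501/400939 + I*√12785/108327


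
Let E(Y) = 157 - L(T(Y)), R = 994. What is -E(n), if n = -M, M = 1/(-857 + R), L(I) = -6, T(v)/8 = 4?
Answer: -163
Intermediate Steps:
T(v) = 32 (T(v) = 8*4 = 32)
M = 1/137 (M = 1/(-857 + 994) = 1/137 ≈ 0.0072993)
n = -1/137 (n = -1*1/137 = -1/137 ≈ -0.0072993)
E(Y) = 163 (E(Y) = 157 - 1*(-6) = 157 + 6 = 163)
-E(n) = -1*163 = -163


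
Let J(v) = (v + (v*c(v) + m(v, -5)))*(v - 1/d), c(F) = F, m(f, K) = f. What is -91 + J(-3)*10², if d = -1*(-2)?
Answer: -1141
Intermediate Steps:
d = 2
J(v) = (-½ + v)*(v² + 2*v) (J(v) = (v + (v*v + v))*(v - 1/2) = (v + (v² + v))*(v - 1*½) = (v + (v + v²))*(v - ½) = (v² + 2*v)*(-½ + v) = (-½ + v)*(v² + 2*v))
-91 + J(-3)*10² = -91 - 3*(-1 + (-3)² + (3/2)*(-3))*10² = -91 - 3*(-1 + 9 - 9/2)*100 = -91 - 3*7/2*100 = -91 - 21/2*100 = -91 - 1050 = -1141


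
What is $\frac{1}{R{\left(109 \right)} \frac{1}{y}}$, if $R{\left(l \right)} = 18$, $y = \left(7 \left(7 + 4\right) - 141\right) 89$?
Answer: $- \frac{2848}{9} \approx -316.44$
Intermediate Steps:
$y = -5696$ ($y = \left(7 \cdot 11 - 141\right) 89 = \left(77 - 141\right) 89 = \left(-64\right) 89 = -5696$)
$\frac{1}{R{\left(109 \right)} \frac{1}{y}} = \frac{1}{18 \frac{1}{-5696}} = \frac{1}{18 \left(- \frac{1}{5696}\right)} = \frac{1}{- \frac{9}{2848}} = - \frac{2848}{9}$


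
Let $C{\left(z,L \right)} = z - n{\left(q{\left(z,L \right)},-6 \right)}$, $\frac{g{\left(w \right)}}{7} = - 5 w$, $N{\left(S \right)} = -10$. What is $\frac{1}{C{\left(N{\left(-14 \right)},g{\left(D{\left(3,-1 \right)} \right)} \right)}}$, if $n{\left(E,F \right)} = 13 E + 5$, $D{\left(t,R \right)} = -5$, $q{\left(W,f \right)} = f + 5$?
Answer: $- \frac{1}{2355} \approx -0.00042463$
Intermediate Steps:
$q{\left(W,f \right)} = 5 + f$
$n{\left(E,F \right)} = 5 + 13 E$
$g{\left(w \right)} = - 35 w$ ($g{\left(w \right)} = 7 \left(- 5 w\right) = - 35 w$)
$C{\left(z,L \right)} = -70 + z - 13 L$ ($C{\left(z,L \right)} = z - \left(5 + 13 \left(5 + L\right)\right) = z - \left(5 + \left(65 + 13 L\right)\right) = z - \left(70 + 13 L\right) = -70 + z - 13 L$)
$\frac{1}{C{\left(N{\left(-14 \right)},g{\left(D{\left(3,-1 \right)} \right)} \right)}} = \frac{1}{-70 - 10 - 13 \left(\left(-35\right) \left(-5\right)\right)} = \frac{1}{-70 - 10 - 2275} = \frac{1}{-2355} = - \frac{1}{2355}$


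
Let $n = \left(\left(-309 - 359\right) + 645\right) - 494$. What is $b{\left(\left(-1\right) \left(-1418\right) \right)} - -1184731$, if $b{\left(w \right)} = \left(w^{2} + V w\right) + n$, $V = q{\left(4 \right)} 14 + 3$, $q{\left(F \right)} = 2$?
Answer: $3238896$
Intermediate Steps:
$V = 31$ ($V = 2 \cdot 14 + 3 = 28 + 3 = 31$)
$n = -517$ ($n = \left(\left(-309 - 359\right) + 645\right) - 494 = \left(-668 + 645\right) - 494 = -23 - 494 = -517$)
$b{\left(w \right)} = -517 + w^{2} + 31 w$ ($b{\left(w \right)} = \left(w^{2} + 31 w\right) - 517 = -517 + w^{2} + 31 w$)
$b{\left(\left(-1\right) \left(-1418\right) \right)} - -1184731 = \left(-517 + \left(\left(-1\right) \left(-1418\right)\right)^{2} + 31 \left(\left(-1\right) \left(-1418\right)\right)\right) - -1184731 = \left(-517 + 1418^{2} + 31 \cdot 1418\right) + 1184731 = \left(-517 + 2010724 + 43958\right) + 1184731 = 2054165 + 1184731 = 3238896$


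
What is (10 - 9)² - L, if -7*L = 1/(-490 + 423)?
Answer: 468/469 ≈ 0.99787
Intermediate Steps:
L = 1/469 (L = -1/(7*(-490 + 423)) = -⅐/(-67) = -⅐*(-1/67) = 1/469 ≈ 0.0021322)
(10 - 9)² - L = (10 - 9)² - 1*1/469 = 1² - 1/469 = 1 - 1/469 = 468/469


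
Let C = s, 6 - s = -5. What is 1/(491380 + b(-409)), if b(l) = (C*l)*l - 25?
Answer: 1/2331446 ≈ 4.2892e-7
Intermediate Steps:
s = 11 (s = 6 - 1*(-5) = 6 + 5 = 11)
C = 11
b(l) = -25 + 11*l² (b(l) = (11*l)*l - 25 = 11*l² - 25 = -25 + 11*l²)
1/(491380 + b(-409)) = 1/(491380 + (-25 + 11*(-409)²)) = 1/(491380 + (-25 + 11*167281)) = 1/(491380 + (-25 + 1840091)) = 1/(491380 + 1840066) = 1/2331446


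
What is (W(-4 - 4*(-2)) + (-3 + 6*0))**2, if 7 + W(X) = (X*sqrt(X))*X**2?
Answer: 13924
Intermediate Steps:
W(X) = -7 + X**(7/2) (W(X) = -7 + (X*sqrt(X))*X**2 = -7 + X**(3/2)*X**2 = -7 + X**(7/2))
(W(-4 - 4*(-2)) + (-3 + 6*0))**2 = ((-7 + (-4 - 4*(-2))**(7/2)) + (-3 + 6*0))**2 = ((-7 + (-4 + 8)**(7/2)) + (-3 + 0))**2 = ((-7 + 4**(7/2)) - 3)**2 = ((-7 + 128) - 3)**2 = (121 - 3)**2 = 118**2 = 13924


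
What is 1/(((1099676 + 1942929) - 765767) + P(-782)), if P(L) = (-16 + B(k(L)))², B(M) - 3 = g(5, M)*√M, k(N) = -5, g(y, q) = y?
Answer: I/(2*(65*√5 + 1138441*I)) ≈ 4.392e-7 + 5.6072e-11*I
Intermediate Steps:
B(M) = 3 + 5*√M
P(L) = (-13 + 5*I*√5)² (P(L) = (-16 + (3 + 5*√(-5)))² = (-16 + (3 + 5*(I*√5)))² = (-16 + (3 + 5*I*√5))² = (-13 + 5*I*√5)²)
1/(((1099676 + 1942929) - 765767) + P(-782)) = 1/(((1099676 + 1942929) - 765767) + (44 - 130*I*√5)) = 1/((3042605 - 765767) + (44 - 130*I*√5)) = 1/(2276838 + (44 - 130*I*√5)) = 1/(2276882 - 130*I*√5)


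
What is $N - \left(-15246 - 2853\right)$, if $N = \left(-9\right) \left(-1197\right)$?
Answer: $28872$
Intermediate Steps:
$N = 10773$
$N - \left(-15246 - 2853\right) = 10773 - \left(-15246 - 2853\right) = 10773 - -18099 = 10773 + 18099 = 28872$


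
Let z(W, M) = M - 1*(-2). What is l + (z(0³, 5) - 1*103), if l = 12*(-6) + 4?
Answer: -164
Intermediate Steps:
z(W, M) = 2 + M (z(W, M) = M + 2 = 2 + M)
l = -68 (l = -72 + 4 = -68)
l + (z(0³, 5) - 1*103) = -68 + ((2 + 5) - 1*103) = -68 + (7 - 103) = -68 - 96 = -164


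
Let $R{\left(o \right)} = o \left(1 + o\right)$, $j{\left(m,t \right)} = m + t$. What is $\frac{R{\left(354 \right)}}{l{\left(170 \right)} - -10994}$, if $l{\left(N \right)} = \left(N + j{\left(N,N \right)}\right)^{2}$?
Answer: $\frac{62835}{135547} \approx 0.46357$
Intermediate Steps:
$l{\left(N \right)} = 9 N^{2}$ ($l{\left(N \right)} = \left(N + \left(N + N\right)\right)^{2} = \left(N + 2 N\right)^{2} = \left(3 N\right)^{2} = 9 N^{2}$)
$\frac{R{\left(354 \right)}}{l{\left(170 \right)} - -10994} = \frac{354 \left(1 + 354\right)}{9 \cdot 170^{2} - -10994} = \frac{354 \cdot 355}{9 \cdot 28900 + \left(11275 - 281\right)} = \frac{125670}{260100 + 10994} = \frac{125670}{271094} = 125670 \cdot \frac{1}{271094} = \frac{62835}{135547}$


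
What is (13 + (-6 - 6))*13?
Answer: 13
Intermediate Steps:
(13 + (-6 - 6))*13 = (13 - 12)*13 = 1*13 = 13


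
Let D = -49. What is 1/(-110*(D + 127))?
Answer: -1/8580 ≈ -0.00011655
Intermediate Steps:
1/(-110*(D + 127)) = 1/(-110*(-49 + 127)) = 1/(-110*78) = 1/(-8580) = -1/8580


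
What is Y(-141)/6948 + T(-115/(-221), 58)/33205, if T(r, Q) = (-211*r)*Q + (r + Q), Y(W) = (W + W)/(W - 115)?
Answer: -413033159441/2175425840640 ≈ -0.18986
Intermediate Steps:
Y(W) = 2*W/(-115 + W) (Y(W) = (2*W)/(-115 + W) = 2*W/(-115 + W))
T(r, Q) = Q + r - 211*Q*r (T(r, Q) = -211*Q*r + (Q + r) = Q + r - 211*Q*r)
Y(-141)/6948 + T(-115/(-221), 58)/33205 = (2*(-141)/(-115 - 141))/6948 + (58 - 115/(-221) - 211*58*(-115/(-221)))/33205 = (2*(-141)/(-256))*(1/6948) + (58 - 115*(-1/221) - 211*58*(-115*(-1/221)))*(1/33205) = (2*(-141)*(-1/256))*(1/6948) + (58 + 115/221 - 211*58*115/221)*(1/33205) = (141/128)*(1/6948) + (58 + 115/221 - 1407370/221)*(1/33205) = 47/296448 - 1394437/221*1/33205 = 47/296448 - 1394437/7338305 = -413033159441/2175425840640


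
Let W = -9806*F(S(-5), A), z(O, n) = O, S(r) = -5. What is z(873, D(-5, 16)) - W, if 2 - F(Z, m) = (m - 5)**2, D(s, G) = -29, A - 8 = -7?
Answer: -136411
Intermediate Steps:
A = 1 (A = 8 - 7 = 1)
F(Z, m) = 2 - (-5 + m)**2 (F(Z, m) = 2 - (m - 5)**2 = 2 - (-5 + m)**2)
W = 137284 (W = -9806*(2 - (-5 + 1)**2) = -9806*(2 - 1*(-4)**2) = -9806*(2 - 1*16) = -9806*(2 - 16) = -9806*(-14) = 137284)
z(873, D(-5, 16)) - W = 873 - 1*137284 = 873 - 137284 = -136411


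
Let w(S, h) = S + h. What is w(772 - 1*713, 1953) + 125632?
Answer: 127644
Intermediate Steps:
w(772 - 1*713, 1953) + 125632 = ((772 - 1*713) + 1953) + 125632 = ((772 - 713) + 1953) + 125632 = (59 + 1953) + 125632 = 2012 + 125632 = 127644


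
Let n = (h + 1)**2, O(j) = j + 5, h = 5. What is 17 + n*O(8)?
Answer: 485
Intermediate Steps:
O(j) = 5 + j
n = 36 (n = (5 + 1)**2 = 6**2 = 36)
17 + n*O(8) = 17 + 36*(5 + 8) = 17 + 36*13 = 17 + 468 = 485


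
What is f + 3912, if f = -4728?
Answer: -816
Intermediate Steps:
f + 3912 = -4728 + 3912 = -816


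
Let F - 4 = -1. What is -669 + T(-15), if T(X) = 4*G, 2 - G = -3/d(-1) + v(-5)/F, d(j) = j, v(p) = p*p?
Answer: -2119/3 ≈ -706.33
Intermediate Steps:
v(p) = p**2
F = 3 (F = 4 - 1 = 3)
G = -28/3 (G = 2 - (-3/(-1) + (-5)**2/3) = 2 - (-3*(-1) + 25*(1/3)) = 2 - (3 + 25/3) = 2 - 1*34/3 = 2 - 34/3 = -28/3 ≈ -9.3333)
T(X) = -112/3 (T(X) = 4*(-28/3) = -112/3)
-669 + T(-15) = -669 - 112/3 = -2119/3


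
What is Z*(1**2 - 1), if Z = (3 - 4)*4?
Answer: 0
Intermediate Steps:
Z = -4 (Z = -1*4 = -4)
Z*(1**2 - 1) = -4*(1**2 - 1) = -4*(1 - 1) = -4*0 = 0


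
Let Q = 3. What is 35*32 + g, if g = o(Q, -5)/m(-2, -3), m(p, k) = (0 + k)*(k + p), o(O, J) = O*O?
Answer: 5603/5 ≈ 1120.6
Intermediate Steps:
o(O, J) = O²
m(p, k) = k*(k + p)
g = ⅗ (g = 3²/((-3*(-3 - 2))) = 9/((-3*(-5))) = 9/15 = 9*(1/15) = ⅗ ≈ 0.60000)
35*32 + g = 35*32 + ⅗ = 1120 + ⅗ = 5603/5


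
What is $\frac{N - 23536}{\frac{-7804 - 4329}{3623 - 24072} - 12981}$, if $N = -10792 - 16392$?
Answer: $\frac{5893030}{1508161} \approx 3.9074$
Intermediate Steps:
$N = -27184$
$\frac{N - 23536}{\frac{-7804 - 4329}{3623 - 24072} - 12981} = \frac{-27184 - 23536}{\frac{-7804 - 4329}{3623 - 24072} - 12981} = - \frac{50720}{- \frac{12133}{-20449} - 12981} = - \frac{50720}{\left(-12133\right) \left(- \frac{1}{20449}\right) - 12981} = - \frac{50720}{\frac{1103}{1859} - 12981} = - \frac{50720}{- \frac{24130576}{1859}} = \left(-50720\right) \left(- \frac{1859}{24130576}\right) = \frac{5893030}{1508161}$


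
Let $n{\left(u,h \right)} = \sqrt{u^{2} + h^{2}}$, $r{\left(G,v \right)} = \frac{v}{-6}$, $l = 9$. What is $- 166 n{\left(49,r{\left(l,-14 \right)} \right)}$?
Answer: $- \frac{1162 \sqrt{442}}{3} \approx -8143.2$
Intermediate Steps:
$r{\left(G,v \right)} = - \frac{v}{6}$ ($r{\left(G,v \right)} = v \left(- \frac{1}{6}\right) = - \frac{v}{6}$)
$n{\left(u,h \right)} = \sqrt{h^{2} + u^{2}}$
$- 166 n{\left(49,r{\left(l,-14 \right)} \right)} = - 166 \sqrt{\left(\left(- \frac{1}{6}\right) \left(-14\right)\right)^{2} + 49^{2}} = - 166 \sqrt{\left(\frac{7}{3}\right)^{2} + 2401} = - 166 \sqrt{\frac{49}{9} + 2401} = - 166 \sqrt{\frac{21658}{9}} = - 166 \frac{7 \sqrt{442}}{3} = - \frac{1162 \sqrt{442}}{3}$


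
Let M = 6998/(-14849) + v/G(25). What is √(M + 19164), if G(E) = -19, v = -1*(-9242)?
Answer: 6*√41296071396594/282131 ≈ 136.66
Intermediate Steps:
v = 9242
M = -137367420/282131 (M = 6998/(-14849) + 9242/(-19) = 6998*(-1/14849) + 9242*(-1/19) = -6998/14849 - 9242/19 = -137367420/282131 ≈ -486.89)
√(M + 19164) = √(-137367420/282131 + 19164) = √(5269391064/282131) = 6*√41296071396594/282131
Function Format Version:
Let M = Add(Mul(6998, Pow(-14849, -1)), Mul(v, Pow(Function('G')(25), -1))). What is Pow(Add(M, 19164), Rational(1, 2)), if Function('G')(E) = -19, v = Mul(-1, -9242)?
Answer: Mul(Rational(6, 282131), Pow(41296071396594, Rational(1, 2))) ≈ 136.66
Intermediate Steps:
v = 9242
M = Rational(-137367420, 282131) (M = Add(Mul(6998, Pow(-14849, -1)), Mul(9242, Pow(-19, -1))) = Add(Mul(6998, Rational(-1, 14849)), Mul(9242, Rational(-1, 19))) = Add(Rational(-6998, 14849), Rational(-9242, 19)) = Rational(-137367420, 282131) ≈ -486.89)
Pow(Add(M, 19164), Rational(1, 2)) = Pow(Add(Rational(-137367420, 282131), 19164), Rational(1, 2)) = Pow(Rational(5269391064, 282131), Rational(1, 2)) = Mul(Rational(6, 282131), Pow(41296071396594, Rational(1, 2)))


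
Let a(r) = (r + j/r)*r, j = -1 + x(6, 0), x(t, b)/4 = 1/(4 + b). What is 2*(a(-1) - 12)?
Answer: -22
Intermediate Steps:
x(t, b) = 4/(4 + b)
j = 0 (j = -1 + 4/(4 + 0) = -1 + 4/4 = -1 + 4*(1/4) = -1 + 1 = 0)
a(r) = r**2 (a(r) = (r + 0/r)*r = (r + 0)*r = r*r = r**2)
2*(a(-1) - 12) = 2*((-1)**2 - 12) = 2*(1 - 12) = 2*(-11) = -22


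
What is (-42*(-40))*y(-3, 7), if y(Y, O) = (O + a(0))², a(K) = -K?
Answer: 82320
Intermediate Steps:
y(Y, O) = O² (y(Y, O) = (O - 1*0)² = (O + 0)² = O²)
(-42*(-40))*y(-3, 7) = -42*(-40)*7² = 1680*49 = 82320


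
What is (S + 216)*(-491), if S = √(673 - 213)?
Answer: -106056 - 982*√115 ≈ -1.1659e+5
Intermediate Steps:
S = 2*√115 (S = √460 = 2*√115 ≈ 21.448)
(S + 216)*(-491) = (2*√115 + 216)*(-491) = (216 + 2*√115)*(-491) = -106056 - 982*√115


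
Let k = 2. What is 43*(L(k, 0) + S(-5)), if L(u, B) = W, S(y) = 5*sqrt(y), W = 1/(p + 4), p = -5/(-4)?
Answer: 172/21 + 215*I*sqrt(5) ≈ 8.1905 + 480.75*I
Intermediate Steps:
p = 5/4 (p = -5*(-1/4) = 5/4 ≈ 1.2500)
W = 4/21 (W = 1/(5/4 + 4) = 1/(21/4) = 4/21 ≈ 0.19048)
L(u, B) = 4/21
43*(L(k, 0) + S(-5)) = 43*(4/21 + 5*sqrt(-5)) = 43*(4/21 + 5*(I*sqrt(5))) = 43*(4/21 + 5*I*sqrt(5)) = 172/21 + 215*I*sqrt(5)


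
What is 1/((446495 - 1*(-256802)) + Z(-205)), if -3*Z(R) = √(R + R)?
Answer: 6329673/4451640032291 + 3*I*√410/4451640032291 ≈ 1.4219e-6 + 1.3646e-11*I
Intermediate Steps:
Z(R) = -√2*√R/3 (Z(R) = -√(R + R)/3 = -√2*√R/3)
1/((446495 - 1*(-256802)) + Z(-205)) = 1/((446495 - 1*(-256802)) - √2*√(-205)/3) = 1/((446495 + 256802) - √2*I*√205/3) = 1/(703297 - I*√410/3)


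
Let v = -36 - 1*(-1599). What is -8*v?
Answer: -12504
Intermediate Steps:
v = 1563 (v = -36 + 1599 = 1563)
-8*v = -8*1563 = -12504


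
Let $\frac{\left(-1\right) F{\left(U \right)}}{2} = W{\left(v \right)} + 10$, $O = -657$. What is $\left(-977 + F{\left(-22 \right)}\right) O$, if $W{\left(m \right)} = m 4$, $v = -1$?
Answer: $649773$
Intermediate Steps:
$W{\left(m \right)} = 4 m$
$F{\left(U \right)} = -12$ ($F{\left(U \right)} = - 2 \left(4 \left(-1\right) + 10\right) = - 2 \left(-4 + 10\right) = \left(-2\right) 6 = -12$)
$\left(-977 + F{\left(-22 \right)}\right) O = \left(-977 - 12\right) \left(-657\right) = \left(-989\right) \left(-657\right) = 649773$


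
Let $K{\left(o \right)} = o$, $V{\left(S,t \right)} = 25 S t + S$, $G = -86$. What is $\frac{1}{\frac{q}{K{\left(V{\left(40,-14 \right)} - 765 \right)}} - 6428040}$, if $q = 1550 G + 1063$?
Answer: $- \frac{14725}{94652756763} \approx -1.5557 \cdot 10^{-7}$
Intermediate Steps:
$V{\left(S,t \right)} = S + 25 S t$ ($V{\left(S,t \right)} = 25 S t + S = S + 25 S t$)
$q = -132237$ ($q = 1550 \left(-86\right) + 1063 = -133300 + 1063 = -132237$)
$\frac{1}{\frac{q}{K{\left(V{\left(40,-14 \right)} - 765 \right)}} - 6428040} = \frac{1}{- \frac{132237}{40 \left(1 + 25 \left(-14\right)\right) - 765} - 6428040} = \frac{1}{- \frac{132237}{40 \left(1 - 350\right) - 765} - 6428040} = \frac{1}{- \frac{132237}{40 \left(-349\right) - 765} - 6428040} = \frac{1}{- \frac{132237}{-13960 - 765} - 6428040} = \frac{1}{- \frac{132237}{-14725} - 6428040} = \frac{1}{\left(-132237\right) \left(- \frac{1}{14725}\right) - 6428040} = \frac{1}{\frac{132237}{14725} - 6428040} = \frac{1}{- \frac{94652756763}{14725}} = - \frac{14725}{94652756763}$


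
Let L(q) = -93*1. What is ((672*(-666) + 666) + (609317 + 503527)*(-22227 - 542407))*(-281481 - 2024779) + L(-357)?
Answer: 1449138484796047227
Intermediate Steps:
L(q) = -93
((672*(-666) + 666) + (609317 + 503527)*(-22227 - 542407))*(-281481 - 2024779) + L(-357) = ((672*(-666) + 666) + (609317 + 503527)*(-22227 - 542407))*(-281481 - 2024779) - 93 = ((-447552 + 666) + 1112844*(-564634))*(-2306260) - 93 = (-446886 - 628349559096)*(-2306260) - 93 = -628350005982*(-2306260) - 93 = 1449138484796047320 - 93 = 1449138484796047227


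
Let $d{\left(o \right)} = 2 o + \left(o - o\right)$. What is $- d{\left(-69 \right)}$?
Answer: $138$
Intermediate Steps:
$d{\left(o \right)} = 2 o$ ($d{\left(o \right)} = 2 o + 0 = 2 o$)
$- d{\left(-69 \right)} = - 2 \left(-69\right) = \left(-1\right) \left(-138\right) = 138$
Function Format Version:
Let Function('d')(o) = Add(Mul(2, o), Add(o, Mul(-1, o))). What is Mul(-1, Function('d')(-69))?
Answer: 138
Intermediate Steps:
Function('d')(o) = Mul(2, o) (Function('d')(o) = Add(Mul(2, o), 0) = Mul(2, o))
Mul(-1, Function('d')(-69)) = Mul(-1, Mul(2, -69)) = Mul(-1, -138) = 138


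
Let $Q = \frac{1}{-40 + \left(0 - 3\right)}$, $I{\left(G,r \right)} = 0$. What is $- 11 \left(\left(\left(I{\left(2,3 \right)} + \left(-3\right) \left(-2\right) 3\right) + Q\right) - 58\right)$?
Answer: $\frac{18931}{43} \approx 440.26$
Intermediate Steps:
$Q = - \frac{1}{43}$ ($Q = \frac{1}{-40 + \left(0 - 3\right)} = \frac{1}{-40 - 3} = \frac{1}{-43} = - \frac{1}{43} \approx -0.023256$)
$- 11 \left(\left(\left(I{\left(2,3 \right)} + \left(-3\right) \left(-2\right) 3\right) + Q\right) - 58\right) = - 11 \left(\left(\left(0 + \left(-3\right) \left(-2\right) 3\right) - \frac{1}{43}\right) - 58\right) = - 11 \left(\left(\left(0 + 6 \cdot 3\right) - \frac{1}{43}\right) - 58\right) = - 11 \left(\left(\left(0 + 18\right) - \frac{1}{43}\right) - 58\right) = - 11 \left(\left(18 - \frac{1}{43}\right) - 58\right) = - 11 \left(\frac{773}{43} - 58\right) = \left(-11\right) \left(- \frac{1721}{43}\right) = \frac{18931}{43}$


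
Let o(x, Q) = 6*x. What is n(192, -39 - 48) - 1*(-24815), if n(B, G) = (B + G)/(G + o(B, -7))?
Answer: 1761872/71 ≈ 24815.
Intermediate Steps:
n(B, G) = (B + G)/(G + 6*B)
n(192, -39 - 48) - 1*(-24815) = (192 + (-39 - 48))/((-39 - 48) + 6*192) - 1*(-24815) = (192 - 87)/(-87 + 1152) + 24815 = 105/1065 + 24815 = (1/1065)*105 + 24815 = 7/71 + 24815 = 1761872/71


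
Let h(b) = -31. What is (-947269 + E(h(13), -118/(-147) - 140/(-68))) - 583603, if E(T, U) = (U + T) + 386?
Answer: -3824754832/2499 ≈ -1.5305e+6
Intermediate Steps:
E(T, U) = 386 + T + U (E(T, U) = (T + U) + 386 = 386 + T + U)
(-947269 + E(h(13), -118/(-147) - 140/(-68))) - 583603 = (-947269 + (386 - 31 + (-118/(-147) - 140/(-68)))) - 583603 = (-947269 + (386 - 31 + (-118*(-1/147) - 140*(-1/68)))) - 583603 = (-947269 + (386 - 31 + (118/147 + 35/17))) - 583603 = (-947269 + (386 - 31 + 7151/2499)) - 583603 = (-947269 + 894296/2499) - 583603 = -2366330935/2499 - 583603 = -3824754832/2499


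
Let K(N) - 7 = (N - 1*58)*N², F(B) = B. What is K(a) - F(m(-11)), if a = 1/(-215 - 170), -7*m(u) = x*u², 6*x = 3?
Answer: 1785325463/114133250 ≈ 15.642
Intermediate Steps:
x = ½ (x = (⅙)*3 = ½ ≈ 0.50000)
m(u) = -u²/14
a = -1/385 (a = 1/(-385) = -1/385 ≈ -0.0025974)
K(N) = 7 + N²*(-58 + N) (K(N) = 7 + (N - 1*58)*N² = 7 + (N - 58)*N² = 7 + (-58 + N)*N² = 7 + N²*(-58 + N))
K(a) - F(m(-11)) = (7 + (-1/385)³ - 58*(-1/385)²) - (-1)*(-11)²/14 = (7 - 1/57066625 - 58*1/148225) - (-1)*121/14 = (7 - 1/57066625 - 58/148225) - 1*(-121/14) = 399444044/57066625 + 121/14 = 1785325463/114133250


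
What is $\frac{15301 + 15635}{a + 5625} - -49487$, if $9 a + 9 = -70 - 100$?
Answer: $\frac{1248349813}{25223} \approx 49493.0$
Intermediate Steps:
$a = - \frac{179}{9}$ ($a = -1 + \frac{-70 - 100}{9} = -1 + \frac{1}{9} \left(-170\right) = -1 - \frac{170}{9} = - \frac{179}{9} \approx -19.889$)
$\frac{15301 + 15635}{a + 5625} - -49487 = \frac{15301 + 15635}{- \frac{179}{9} + 5625} - -49487 = \frac{30936}{\frac{50446}{9}} + 49487 = 30936 \cdot \frac{9}{50446} + 49487 = \frac{139212}{25223} + 49487 = \frac{1248349813}{25223}$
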